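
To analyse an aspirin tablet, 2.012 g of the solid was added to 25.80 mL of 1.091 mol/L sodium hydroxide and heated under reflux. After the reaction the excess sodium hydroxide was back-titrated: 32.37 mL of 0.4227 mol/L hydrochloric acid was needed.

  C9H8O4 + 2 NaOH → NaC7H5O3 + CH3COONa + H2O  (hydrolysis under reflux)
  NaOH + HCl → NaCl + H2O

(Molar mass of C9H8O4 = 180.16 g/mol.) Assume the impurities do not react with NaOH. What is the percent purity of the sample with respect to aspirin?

n(NaOH) added = 0.02580 × 1.091 = 0.02815 mol
n(HCl) used in back-titration = 0.03237 × 0.4227 = 0.01368 mol
n(NaOH) left over = 0.01368 mol (1:1 ratio)
n(NaOH) consumed by analyte = 0.02815 − 0.01368 = 0.01447 mol
From the 1:2 ratio, n(C9H8O4) = 1/2 × 0.01447 = 7.233 × 10^-3 mol
mass of C9H8O4 = 7.233 × 10^-3 × 180.16 = 1.303 g
% C9H8O4 = 1.303 / 2.012 × 100 = 64.76 %

64.76 %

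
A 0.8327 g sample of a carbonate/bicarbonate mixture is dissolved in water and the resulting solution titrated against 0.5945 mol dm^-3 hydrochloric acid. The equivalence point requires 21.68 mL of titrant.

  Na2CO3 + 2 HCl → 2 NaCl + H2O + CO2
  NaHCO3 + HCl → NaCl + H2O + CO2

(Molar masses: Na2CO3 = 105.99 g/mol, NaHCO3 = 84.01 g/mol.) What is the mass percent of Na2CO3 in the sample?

n(HCl) = 0.02168 × 0.5945 = 0.01289 mol
Let x = n(Na2CO3), y = n(NaHCO3).
Titrant: 2x + 1y = 0.01289;  mass: 105.99x + 84.01y = 0.8327
Solving, x = 4.032 × 10^-3 mol, y = 4.825 × 10^-3 mol
mass of Na2CO3 = 4.032 × 10^-3 × 105.99 = 0.4273 g
% Na2CO3 = 0.4273 / 0.8327 × 100 = 51.32 %

51.32 %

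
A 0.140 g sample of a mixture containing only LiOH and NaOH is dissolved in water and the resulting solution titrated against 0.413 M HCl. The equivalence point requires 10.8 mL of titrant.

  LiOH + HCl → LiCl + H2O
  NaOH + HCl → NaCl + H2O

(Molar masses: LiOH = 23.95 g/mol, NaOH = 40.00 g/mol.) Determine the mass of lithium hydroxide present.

n(HCl) = 0.0108 × 0.413 = 4.46 × 10^-3 mol
Let x = n(LiOH), y = n(NaOH).
Titrant: 1x + 1y = 4.46 × 10^-3;  mass: 23.95x + 40.00y = 0.140
Solving, x = 2.39 × 10^-3 mol, y = 2.07 × 10^-3 mol
mass of LiOH = 2.39 × 10^-3 × 23.95 = 0.0573 g

0.0573 g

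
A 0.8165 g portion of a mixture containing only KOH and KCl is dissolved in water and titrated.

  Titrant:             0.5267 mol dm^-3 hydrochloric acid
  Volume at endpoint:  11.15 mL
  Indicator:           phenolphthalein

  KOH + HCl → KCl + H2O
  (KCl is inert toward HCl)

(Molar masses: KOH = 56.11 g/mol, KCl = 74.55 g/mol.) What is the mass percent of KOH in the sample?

n(HCl) = 0.01115 × 0.5267 = 5.873 × 10^-3 mol
Let x = n(KOH), y = n(KCl).
Titrant: 1x = 5.873 × 10^-3;  mass: 56.11x + 74.55y = 0.8165
Solving, x = 5.873 × 10^-3 mol, y = 6.532 × 10^-3 mol
mass of KOH = 5.873 × 10^-3 × 56.11 = 0.3295 g
% KOH = 0.3295 / 0.8165 × 100 = 40.36 %

40.36 %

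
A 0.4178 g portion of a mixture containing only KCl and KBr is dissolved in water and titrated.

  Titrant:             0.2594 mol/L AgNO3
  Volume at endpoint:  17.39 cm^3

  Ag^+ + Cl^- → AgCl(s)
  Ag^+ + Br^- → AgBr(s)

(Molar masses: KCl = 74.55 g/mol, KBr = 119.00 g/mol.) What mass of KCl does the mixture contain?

0.1996 g

n(AgNO3) = 0.01739 × 0.2594 = 4.511 × 10^-3 mol
Let x = n(KCl), y = n(KBr).
Titrant: 1x + 1y = 4.511 × 10^-3;  mass: 74.55x + 119.00y = 0.4178
Solving, x = 2.677 × 10^-3 mol, y = 1.834 × 10^-3 mol
mass of KCl = 2.677 × 10^-3 × 74.55 = 0.1996 g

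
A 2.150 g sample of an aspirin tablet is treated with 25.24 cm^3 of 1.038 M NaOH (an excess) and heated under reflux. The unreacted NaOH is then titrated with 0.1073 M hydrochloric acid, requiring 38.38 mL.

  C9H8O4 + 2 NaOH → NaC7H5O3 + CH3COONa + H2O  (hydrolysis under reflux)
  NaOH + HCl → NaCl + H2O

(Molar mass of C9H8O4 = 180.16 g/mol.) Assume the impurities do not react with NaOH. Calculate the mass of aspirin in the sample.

1.989 g

n(NaOH) added = 0.02524 × 1.038 = 0.02620 mol
n(HCl) used in back-titration = 0.03838 × 0.1073 = 4.118 × 10^-3 mol
n(NaOH) left over = 4.118 × 10^-3 mol (1:1 ratio)
n(NaOH) consumed by analyte = 0.02620 − 4.118 × 10^-3 = 0.02208 mol
From the 1:2 ratio, n(C9H8O4) = 1/2 × 0.02208 = 0.01104 mol
mass of C9H8O4 = 0.01104 × 180.16 = 1.989 g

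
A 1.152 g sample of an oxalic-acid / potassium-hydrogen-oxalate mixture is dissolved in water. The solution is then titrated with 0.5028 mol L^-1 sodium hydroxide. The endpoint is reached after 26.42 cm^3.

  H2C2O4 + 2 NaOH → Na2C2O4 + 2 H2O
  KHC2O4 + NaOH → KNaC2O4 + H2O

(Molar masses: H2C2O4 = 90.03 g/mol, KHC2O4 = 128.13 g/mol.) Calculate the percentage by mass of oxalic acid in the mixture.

n(NaOH) = 0.02642 × 0.5028 = 0.01328 mol
Let x = n(H2C2O4), y = n(KHC2O4).
Titrant: 2x + 1y = 0.01328;  mass: 90.03x + 128.13y = 1.152
Solving, x = 3.309 × 10^-3 mol, y = 6.666 × 10^-3 mol
mass of H2C2O4 = 3.309 × 10^-3 × 90.03 = 0.2979 g
% H2C2O4 = 0.2979 / 1.152 × 100 = 25.86 %

25.86 %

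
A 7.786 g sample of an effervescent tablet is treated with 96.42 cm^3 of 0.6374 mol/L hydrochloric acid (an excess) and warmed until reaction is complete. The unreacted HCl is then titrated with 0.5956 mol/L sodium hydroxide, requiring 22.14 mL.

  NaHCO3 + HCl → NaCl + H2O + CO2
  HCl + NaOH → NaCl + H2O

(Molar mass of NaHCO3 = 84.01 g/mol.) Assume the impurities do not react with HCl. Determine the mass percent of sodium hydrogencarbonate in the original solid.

52.08 %

n(HCl) added = 0.09642 × 0.6374 = 0.06146 mol
n(NaOH) used in back-titration = 0.02214 × 0.5956 = 0.01319 mol
n(HCl) left over = 0.01319 mol (1:1 ratio)
n(HCl) consumed by analyte = 0.06146 − 0.01319 = 0.04827 mol
n(NaHCO3) = 0.04827 mol (1:1 ratio)
mass of NaHCO3 = 0.04827 × 84.01 = 4.055 g
% NaHCO3 = 4.055 / 7.786 × 100 = 52.08 %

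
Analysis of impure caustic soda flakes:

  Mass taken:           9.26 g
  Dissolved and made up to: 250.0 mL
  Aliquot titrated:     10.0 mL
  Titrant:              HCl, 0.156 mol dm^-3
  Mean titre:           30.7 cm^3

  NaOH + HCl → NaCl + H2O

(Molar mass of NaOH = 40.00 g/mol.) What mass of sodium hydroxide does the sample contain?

n(HCl) per titration = 0.0307 × 0.156 = 4.79 × 10^-3 mol
n(NaOH) in each aliquot = 4.79 × 10^-3 mol (1:1 ratio)
n(NaOH) in the whole flask = 4.79 × 10^-3 × 250.0/10.0 = 0.120 mol
mass of NaOH = 0.120 × 40.00 = 4.79 g

4.79 g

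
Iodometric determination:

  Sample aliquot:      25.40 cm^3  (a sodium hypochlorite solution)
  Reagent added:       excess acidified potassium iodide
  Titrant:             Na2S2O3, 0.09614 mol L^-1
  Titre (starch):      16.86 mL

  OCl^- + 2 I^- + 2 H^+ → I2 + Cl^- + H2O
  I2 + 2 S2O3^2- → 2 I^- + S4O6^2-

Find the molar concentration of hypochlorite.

n(S2O3^2-) = 0.01686 × 0.09614 = 1.621 × 10^-3 mol
n(I2) = n(S2O3^2-)/2 = 8.105 × 10^-4 mol
n(OCl^-) in the aliquot = 8.105 × 10^-4 mol (1:1 ratio)
[OCl^-] = 8.105 × 10^-4 / 0.02540 = 0.03191 mol/L

0.03191 mol/L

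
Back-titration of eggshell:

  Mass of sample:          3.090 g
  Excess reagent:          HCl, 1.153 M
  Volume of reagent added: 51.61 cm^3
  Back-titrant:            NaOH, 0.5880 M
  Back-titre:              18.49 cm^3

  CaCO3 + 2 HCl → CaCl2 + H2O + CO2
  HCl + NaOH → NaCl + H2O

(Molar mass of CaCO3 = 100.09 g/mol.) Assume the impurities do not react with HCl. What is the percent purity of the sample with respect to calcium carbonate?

n(HCl) added = 0.05161 × 1.153 = 0.05951 mol
n(NaOH) used in back-titration = 0.01849 × 0.5880 = 0.01087 mol
n(HCl) left over = 0.01087 mol (1:1 ratio)
n(HCl) consumed by analyte = 0.05951 − 0.01087 = 0.04863 mol
From the 1:2 ratio, n(CaCO3) = 1/2 × 0.04863 = 0.02432 mol
mass of CaCO3 = 0.02432 × 100.09 = 2.434 g
% CaCO3 = 2.434 / 3.090 × 100 = 78.77 %

78.77 %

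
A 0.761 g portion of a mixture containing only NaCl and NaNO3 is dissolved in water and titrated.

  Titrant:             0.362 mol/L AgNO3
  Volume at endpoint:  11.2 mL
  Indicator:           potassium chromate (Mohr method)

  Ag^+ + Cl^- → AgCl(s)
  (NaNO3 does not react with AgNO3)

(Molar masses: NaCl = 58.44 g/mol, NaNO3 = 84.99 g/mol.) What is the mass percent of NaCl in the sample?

n(AgNO3) = 0.0112 × 0.362 = 4.05 × 10^-3 mol
Let x = n(NaCl), y = n(NaNO3).
Titrant: 1x = 4.05 × 10^-3;  mass: 58.44x + 84.99y = 0.761
Solving, x = 4.05 × 10^-3 mol, y = 6.17 × 10^-3 mol
mass of NaCl = 4.05 × 10^-3 × 58.44 = 0.237 g
% NaCl = 0.237 / 0.761 × 100 = 31.1 %

31.1 %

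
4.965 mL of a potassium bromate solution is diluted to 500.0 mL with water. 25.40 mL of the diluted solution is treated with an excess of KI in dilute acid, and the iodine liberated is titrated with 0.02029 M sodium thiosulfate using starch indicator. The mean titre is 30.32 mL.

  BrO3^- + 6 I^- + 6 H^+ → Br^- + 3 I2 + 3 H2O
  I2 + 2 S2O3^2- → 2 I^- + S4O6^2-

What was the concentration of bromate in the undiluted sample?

n(S2O3^2-) = 0.03032 × 0.02029 = 6.152 × 10^-4 mol
n(I2) = n(S2O3^2-)/2 = 3.076 × 10^-4 mol
From the 1:3 ratio, n(BrO3^-) in the aliquot = 1/3 × 3.076 × 10^-4 = 1.025 × 10^-4 mol
[BrO3^-]_dilute = 1.025 × 10^-4 / 0.02540 = 0.004037 mol/L
[BrO3^-]_original = 0.004037 × 500.0/4.965 = 0.4065 mol/L

0.4065 M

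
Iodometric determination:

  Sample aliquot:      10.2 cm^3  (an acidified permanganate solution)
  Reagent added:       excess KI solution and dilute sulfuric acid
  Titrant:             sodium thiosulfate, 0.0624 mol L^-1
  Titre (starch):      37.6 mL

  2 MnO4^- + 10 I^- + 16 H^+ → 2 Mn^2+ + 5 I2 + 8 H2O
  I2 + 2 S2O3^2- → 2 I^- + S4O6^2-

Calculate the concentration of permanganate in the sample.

n(S2O3^2-) = 0.0376 × 0.0624 = 2.35 × 10^-3 mol
n(I2) = n(S2O3^2-)/2 = 1.17 × 10^-3 mol
From the 2:5 ratio, n(MnO4^-) in the aliquot = 2/5 × 1.17 × 10^-3 = 4.69 × 10^-4 mol
[MnO4^-] = 4.69 × 10^-4 / 0.0102 = 0.0460 mol/L

0.0460 mol/L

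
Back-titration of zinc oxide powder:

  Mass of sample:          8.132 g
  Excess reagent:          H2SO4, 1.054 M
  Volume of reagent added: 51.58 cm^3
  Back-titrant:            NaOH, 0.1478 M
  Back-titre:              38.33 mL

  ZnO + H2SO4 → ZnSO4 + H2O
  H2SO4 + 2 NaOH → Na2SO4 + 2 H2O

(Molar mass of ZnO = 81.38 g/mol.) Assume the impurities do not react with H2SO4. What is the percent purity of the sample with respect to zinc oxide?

51.57 %

n(H2SO4) added = 0.05158 × 1.054 = 0.05437 mol
n(NaOH) used in back-titration = 0.03833 × 0.1478 = 5.665 × 10^-3 mol
From the 1:2 ratio, n(H2SO4) left over = 1/2 × 5.665 × 10^-3 = 2.833 × 10^-3 mol
n(H2SO4) consumed by analyte = 0.05437 − 2.833 × 10^-3 = 0.05153 mol
n(ZnO) = 0.05153 mol (1:1 ratio)
mass of ZnO = 0.05153 × 81.38 = 4.194 g
% ZnO = 4.194 / 8.132 × 100 = 51.57 %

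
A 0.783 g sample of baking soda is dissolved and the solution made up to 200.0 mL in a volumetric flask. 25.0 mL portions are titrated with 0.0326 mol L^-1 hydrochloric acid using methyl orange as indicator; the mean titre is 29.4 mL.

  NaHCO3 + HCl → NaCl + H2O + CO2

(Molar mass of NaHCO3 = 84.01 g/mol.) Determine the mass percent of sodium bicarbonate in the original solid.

n(HCl) per titration = 0.0294 × 0.0326 = 9.58 × 10^-4 mol
n(NaHCO3) in each aliquot = 9.58 × 10^-4 mol (1:1 ratio)
n(NaHCO3) in the whole flask = 9.58 × 10^-4 × 200.0/25.0 = 7.67 × 10^-3 mol
mass of NaHCO3 = 7.67 × 10^-3 × 84.01 = 0.644 g
% NaHCO3 = 0.644 / 0.783 × 100 = 82.3 %

82.3 %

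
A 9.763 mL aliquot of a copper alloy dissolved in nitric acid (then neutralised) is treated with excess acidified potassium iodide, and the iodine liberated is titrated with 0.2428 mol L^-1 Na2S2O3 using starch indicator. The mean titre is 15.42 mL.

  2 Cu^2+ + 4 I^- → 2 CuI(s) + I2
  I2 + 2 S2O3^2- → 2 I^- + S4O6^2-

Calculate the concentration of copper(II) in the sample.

n(S2O3^2-) = 0.01542 × 0.2428 = 3.744 × 10^-3 mol
n(I2) = n(S2O3^2-)/2 = 1.872 × 10^-3 mol
From the 2:1 ratio, n(Cu2+) in the aliquot = 2/1 × 1.872 × 10^-3 = 3.744 × 10^-3 mol
[Cu2+] = 3.744 × 10^-3 / 0.009763 = 0.3835 mol/L

0.3835 mol/L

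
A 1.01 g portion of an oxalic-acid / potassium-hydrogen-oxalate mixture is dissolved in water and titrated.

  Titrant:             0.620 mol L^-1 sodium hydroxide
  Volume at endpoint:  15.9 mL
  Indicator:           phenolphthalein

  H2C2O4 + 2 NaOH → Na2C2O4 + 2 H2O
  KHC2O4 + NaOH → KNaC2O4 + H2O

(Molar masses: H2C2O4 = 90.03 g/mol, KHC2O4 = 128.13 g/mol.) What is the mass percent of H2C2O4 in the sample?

13.6 %

n(NaOH) = 0.0159 × 0.620 = 9.86 × 10^-3 mol
Let x = n(H2C2O4), y = n(KHC2O4).
Titrant: 2x + 1y = 9.86 × 10^-3;  mass: 90.03x + 128.13y = 1.01
Solving, x = 1.52 × 10^-3 mol, y = 6.81 × 10^-3 mol
mass of H2C2O4 = 1.52 × 10^-3 × 90.03 = 0.137 g
% H2C2O4 = 0.137 / 1.01 × 100 = 13.6 %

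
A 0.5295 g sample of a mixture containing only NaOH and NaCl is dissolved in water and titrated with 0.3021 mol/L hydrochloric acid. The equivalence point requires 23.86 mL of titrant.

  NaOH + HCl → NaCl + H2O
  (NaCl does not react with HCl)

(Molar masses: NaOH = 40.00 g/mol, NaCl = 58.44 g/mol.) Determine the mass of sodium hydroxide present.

n(HCl) = 0.02386 × 0.3021 = 7.208 × 10^-3 mol
Let x = n(NaOH), y = n(NaCl).
Titrant: 1x = 7.208 × 10^-3;  mass: 40.00x + 58.44y = 0.5295
Solving, x = 7.208 × 10^-3 mol, y = 4.127 × 10^-3 mol
mass of NaOH = 7.208 × 10^-3 × 40.00 = 0.2883 g

0.2883 g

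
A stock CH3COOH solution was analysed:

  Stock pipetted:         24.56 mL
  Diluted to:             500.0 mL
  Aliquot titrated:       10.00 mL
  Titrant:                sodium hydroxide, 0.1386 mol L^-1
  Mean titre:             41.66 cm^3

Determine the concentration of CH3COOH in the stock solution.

11.76 mol/L

CH3COOH + NaOH → CH3COONa + H2O
n(NaOH) = 0.04166 × 0.1386 = 5.774 × 10^-3 mol
n(CH3COOH) in the aliquot = 5.774 × 10^-3 mol (1:1 ratio)
[CH3COOH]_dilute = 5.774 × 10^-3 / 0.01000 = 0.5774 mol/L
Dilution factor = 500.0 / 24.56 = 20.36
[CH3COOH]_stock = 0.5774 × 20.36 = 11.76 mol/L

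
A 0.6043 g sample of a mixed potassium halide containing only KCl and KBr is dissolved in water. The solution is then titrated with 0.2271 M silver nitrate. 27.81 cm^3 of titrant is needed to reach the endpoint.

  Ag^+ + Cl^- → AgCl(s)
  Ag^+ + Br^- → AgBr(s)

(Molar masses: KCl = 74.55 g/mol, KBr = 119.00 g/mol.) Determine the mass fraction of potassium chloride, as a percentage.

40.87 %

n(AgNO3) = 0.02781 × 0.2271 = 6.316 × 10^-3 mol
Let x = n(KCl), y = n(KBr).
Titrant: 1x + 1y = 6.316 × 10^-3;  mass: 74.55x + 119.00y = 0.6043
Solving, x = 3.313 × 10^-3 mol, y = 3.003 × 10^-3 mol
mass of KCl = 3.313 × 10^-3 × 74.55 = 0.2470 g
% KCl = 0.2470 / 0.6043 × 100 = 40.87 %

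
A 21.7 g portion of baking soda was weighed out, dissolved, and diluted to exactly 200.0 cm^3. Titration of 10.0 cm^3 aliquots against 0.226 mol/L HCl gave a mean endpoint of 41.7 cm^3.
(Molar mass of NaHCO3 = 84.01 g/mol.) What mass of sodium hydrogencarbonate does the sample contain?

15.8 g

NaHCO3 + HCl → NaCl + H2O + CO2
n(HCl) per titration = 0.0417 × 0.226 = 9.42 × 10^-3 mol
n(NaHCO3) in each aliquot = 9.42 × 10^-3 mol (1:1 ratio)
n(NaHCO3) in the whole flask = 9.42 × 10^-3 × 200.0/10.0 = 0.188 mol
mass of NaHCO3 = 0.188 × 84.01 = 15.8 g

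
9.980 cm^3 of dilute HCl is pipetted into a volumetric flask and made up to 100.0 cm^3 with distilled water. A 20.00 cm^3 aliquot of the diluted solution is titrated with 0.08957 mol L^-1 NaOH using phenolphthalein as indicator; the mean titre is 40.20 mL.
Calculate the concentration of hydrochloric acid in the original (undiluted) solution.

1.804 mol/L

HCl + NaOH → NaCl + H2O
n(NaOH) = 0.04020 × 0.08957 = 3.601 × 10^-3 mol
n(HCl) in the aliquot = 3.601 × 10^-3 mol (1:1 ratio)
[HCl]_dilute = 3.601 × 10^-3 / 0.02000 = 0.1800 mol/L
Dilution factor = 100.0 / 9.980 = 10.02
[HCl]_stock = 0.1800 × 10.02 = 1.804 mol/L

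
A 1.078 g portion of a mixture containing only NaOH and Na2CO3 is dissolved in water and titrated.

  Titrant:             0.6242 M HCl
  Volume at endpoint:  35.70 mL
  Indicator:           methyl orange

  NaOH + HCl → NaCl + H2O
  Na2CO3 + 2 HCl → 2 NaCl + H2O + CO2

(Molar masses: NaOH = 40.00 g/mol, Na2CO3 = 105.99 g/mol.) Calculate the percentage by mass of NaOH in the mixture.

29.39 %

n(HCl) = 0.03570 × 0.6242 = 0.02228 mol
Let x = n(NaOH), y = n(Na2CO3).
Titrant: 1x + 2y = 0.02228;  mass: 40.00x + 105.99y = 1.078
Solving, x = 7.921 × 10^-3 mol, y = 7.181 × 10^-3 mol
mass of NaOH = 7.921 × 10^-3 × 40.00 = 0.3169 g
% NaOH = 0.3169 / 1.078 × 100 = 29.39 %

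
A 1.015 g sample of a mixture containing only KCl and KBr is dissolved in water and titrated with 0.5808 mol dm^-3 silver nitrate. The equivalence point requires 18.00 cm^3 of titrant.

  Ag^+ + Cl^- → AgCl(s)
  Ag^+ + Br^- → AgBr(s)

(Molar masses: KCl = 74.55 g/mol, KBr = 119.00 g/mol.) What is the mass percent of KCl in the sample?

n(AgNO3) = 0.01800 × 0.5808 = 0.01045 mol
Let x = n(KCl), y = n(KBr).
Titrant: 1x + 1y = 0.01045;  mass: 74.55x + 119.00y = 1.015
Solving, x = 5.154 × 10^-3 mol, y = 5.301 × 10^-3 mol
mass of KCl = 5.154 × 10^-3 × 74.55 = 0.3842 g
% KCl = 0.3842 / 1.015 × 100 = 37.85 %

37.85 %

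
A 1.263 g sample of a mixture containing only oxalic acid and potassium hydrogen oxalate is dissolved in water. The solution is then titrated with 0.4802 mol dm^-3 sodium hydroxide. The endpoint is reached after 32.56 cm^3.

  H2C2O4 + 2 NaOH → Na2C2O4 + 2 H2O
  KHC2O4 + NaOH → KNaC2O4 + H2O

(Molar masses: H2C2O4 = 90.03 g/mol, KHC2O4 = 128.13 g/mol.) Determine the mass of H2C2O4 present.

0.4010 g

n(NaOH) = 0.03256 × 0.4802 = 0.01564 mol
Let x = n(H2C2O4), y = n(KHC2O4).
Titrant: 2x + 1y = 0.01564;  mass: 90.03x + 128.13y = 1.263
Solving, x = 4.454 × 10^-3 mol, y = 6.728 × 10^-3 mol
mass of H2C2O4 = 4.454 × 10^-3 × 90.03 = 0.4010 g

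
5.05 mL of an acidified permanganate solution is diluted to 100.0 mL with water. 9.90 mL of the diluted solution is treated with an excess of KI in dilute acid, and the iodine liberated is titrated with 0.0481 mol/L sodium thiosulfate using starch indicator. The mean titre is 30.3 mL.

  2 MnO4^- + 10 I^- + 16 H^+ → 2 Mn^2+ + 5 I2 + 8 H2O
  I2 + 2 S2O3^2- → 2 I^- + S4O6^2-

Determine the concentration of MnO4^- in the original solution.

0.583 mol/L

n(S2O3^2-) = 0.0303 × 0.0481 = 1.46 × 10^-3 mol
n(I2) = n(S2O3^2-)/2 = 7.29 × 10^-4 mol
From the 2:5 ratio, n(MnO4^-) in the aliquot = 2/5 × 7.29 × 10^-4 = 2.91 × 10^-4 mol
[MnO4^-]_dilute = 2.91 × 10^-4 / 0.00990 = 0.0294 mol/L
[MnO4^-]_original = 0.0294 × 100.0/5.05 = 0.583 mol/L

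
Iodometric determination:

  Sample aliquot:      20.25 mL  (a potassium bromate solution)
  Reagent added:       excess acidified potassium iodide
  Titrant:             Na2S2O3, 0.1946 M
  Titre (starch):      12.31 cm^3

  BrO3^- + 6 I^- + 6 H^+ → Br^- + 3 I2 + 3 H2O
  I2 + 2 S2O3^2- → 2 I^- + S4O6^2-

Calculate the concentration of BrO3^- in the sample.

n(S2O3^2-) = 0.01231 × 0.1946 = 2.396 × 10^-3 mol
n(I2) = n(S2O3^2-)/2 = 1.198 × 10^-3 mol
From the 1:3 ratio, n(BrO3^-) in the aliquot = 1/3 × 1.198 × 10^-3 = 3.993 × 10^-4 mol
[BrO3^-] = 3.993 × 10^-4 / 0.02025 = 0.01972 mol/L

0.01972 M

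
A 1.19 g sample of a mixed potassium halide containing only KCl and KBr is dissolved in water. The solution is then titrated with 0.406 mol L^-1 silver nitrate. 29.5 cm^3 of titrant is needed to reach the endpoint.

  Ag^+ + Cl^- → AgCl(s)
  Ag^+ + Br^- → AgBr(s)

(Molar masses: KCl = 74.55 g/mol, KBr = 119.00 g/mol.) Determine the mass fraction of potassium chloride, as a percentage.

33.2 %

n(AgNO3) = 0.0295 × 0.406 = 0.0120 mol
Let x = n(KCl), y = n(KBr).
Titrant: 1x + 1y = 0.0120;  mass: 74.55x + 119.00y = 1.19
Solving, x = 5.29 × 10^-3 mol, y = 6.68 × 10^-3 mol
mass of KCl = 5.29 × 10^-3 × 74.55 = 0.395 g
% KCl = 0.395 / 1.19 × 100 = 33.2 %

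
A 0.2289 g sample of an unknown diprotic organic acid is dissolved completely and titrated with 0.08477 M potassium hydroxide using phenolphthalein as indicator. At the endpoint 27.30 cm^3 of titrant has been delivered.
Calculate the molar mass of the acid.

n(KOH) = 0.02730 L × 0.08477 mol/L = 2.314 × 10^-3 mol
From the 1:2 ratio, n(H2A) = 1/2 × 2.314 × 10^-3 = 1.157 × 10^-3 mol
M = m / n = 0.2289 g / 1.157 × 10^-3 mol = 197.8 g/mol

197.8 g/mol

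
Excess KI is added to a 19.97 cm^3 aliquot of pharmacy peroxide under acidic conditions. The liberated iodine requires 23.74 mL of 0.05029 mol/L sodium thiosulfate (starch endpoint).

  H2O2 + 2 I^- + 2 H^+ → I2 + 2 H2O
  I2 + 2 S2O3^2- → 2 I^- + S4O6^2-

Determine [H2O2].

n(S2O3^2-) = 0.02374 × 0.05029 = 1.194 × 10^-3 mol
n(I2) = n(S2O3^2-)/2 = 5.969 × 10^-4 mol
n(H2O2) in the aliquot = 5.969 × 10^-4 mol (1:1 ratio)
[H2O2] = 5.969 × 10^-4 / 0.01997 = 0.02989 mol/L

0.02989 mol/L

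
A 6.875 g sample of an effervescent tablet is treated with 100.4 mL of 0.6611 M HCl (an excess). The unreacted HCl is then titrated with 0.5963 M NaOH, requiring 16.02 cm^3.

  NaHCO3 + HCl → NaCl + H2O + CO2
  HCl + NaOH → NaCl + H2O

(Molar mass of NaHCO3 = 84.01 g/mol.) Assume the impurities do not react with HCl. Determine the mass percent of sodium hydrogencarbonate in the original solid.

n(HCl) added = 0.1004 × 0.6611 = 0.06637 mol
n(NaOH) used in back-titration = 0.01602 × 0.5963 = 9.553 × 10^-3 mol
n(HCl) left over = 9.553 × 10^-3 mol (1:1 ratio)
n(HCl) consumed by analyte = 0.06637 − 9.553 × 10^-3 = 0.05682 mol
n(NaHCO3) = 0.05682 mol (1:1 ratio)
mass of NaHCO3 = 0.05682 × 84.01 = 4.774 g
% NaHCO3 = 4.774 / 6.875 × 100 = 69.43 %

69.43 %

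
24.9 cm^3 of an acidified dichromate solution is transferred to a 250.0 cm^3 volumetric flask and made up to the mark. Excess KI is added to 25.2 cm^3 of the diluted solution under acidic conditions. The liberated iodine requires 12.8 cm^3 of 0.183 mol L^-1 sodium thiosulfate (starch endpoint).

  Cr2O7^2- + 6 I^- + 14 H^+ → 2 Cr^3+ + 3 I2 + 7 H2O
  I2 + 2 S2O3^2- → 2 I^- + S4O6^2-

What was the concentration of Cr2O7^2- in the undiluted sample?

n(S2O3^2-) = 0.0128 × 0.183 = 2.34 × 10^-3 mol
n(I2) = n(S2O3^2-)/2 = 1.17 × 10^-3 mol
From the 1:3 ratio, n(Cr2O7^2-) in the aliquot = 1/3 × 1.17 × 10^-3 = 3.90 × 10^-4 mol
[Cr2O7^2-]_dilute = 3.90 × 10^-4 / 0.0252 = 0.0155 mol/L
[Cr2O7^2-]_original = 0.0155 × 250.0/24.9 = 0.156 mol/L

0.156 mol/L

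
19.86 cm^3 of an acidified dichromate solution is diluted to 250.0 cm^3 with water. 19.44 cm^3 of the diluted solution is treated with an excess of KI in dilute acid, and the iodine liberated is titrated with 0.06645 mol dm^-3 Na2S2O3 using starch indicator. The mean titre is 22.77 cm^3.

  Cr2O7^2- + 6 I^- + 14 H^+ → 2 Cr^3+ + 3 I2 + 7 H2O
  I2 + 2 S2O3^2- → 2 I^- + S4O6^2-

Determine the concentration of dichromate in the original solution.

0.1633 mol/L

n(S2O3^2-) = 0.02277 × 0.06645 = 1.513 × 10^-3 mol
n(I2) = n(S2O3^2-)/2 = 7.565 × 10^-4 mol
From the 1:3 ratio, n(Cr2O7^2-) in the aliquot = 1/3 × 7.565 × 10^-4 = 2.522 × 10^-4 mol
[Cr2O7^2-]_dilute = 2.522 × 10^-4 / 0.01944 = 0.01297 mol/L
[Cr2O7^2-]_original = 0.01297 × 250.0/19.86 = 0.1633 mol/L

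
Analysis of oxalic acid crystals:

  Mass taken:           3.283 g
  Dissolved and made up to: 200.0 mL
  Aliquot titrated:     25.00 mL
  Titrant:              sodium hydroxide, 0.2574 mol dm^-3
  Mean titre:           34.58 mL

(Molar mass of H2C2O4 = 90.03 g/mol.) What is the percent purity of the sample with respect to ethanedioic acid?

97.64 %

H2C2O4 + 2 NaOH → Na2C2O4 + 2 H2O
n(NaOH) per titration = 0.03458 × 0.2574 = 8.901 × 10^-3 mol
From the 1:2 ratio, n(H2C2O4) in each aliquot = 1/2 × 8.901 × 10^-3 = 4.450 × 10^-3 mol
n(H2C2O4) in the whole flask = 4.450 × 10^-3 × 200.0/25.00 = 0.03560 mol
mass of H2C2O4 = 0.03560 × 90.03 = 3.205 g
% H2C2O4 = 3.205 / 3.283 × 100 = 97.64 %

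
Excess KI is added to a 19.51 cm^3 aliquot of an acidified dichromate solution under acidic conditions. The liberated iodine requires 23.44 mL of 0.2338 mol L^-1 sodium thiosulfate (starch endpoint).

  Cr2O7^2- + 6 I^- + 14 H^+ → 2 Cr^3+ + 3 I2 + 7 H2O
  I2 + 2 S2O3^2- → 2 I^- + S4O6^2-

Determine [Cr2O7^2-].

n(S2O3^2-) = 0.02344 × 0.2338 = 5.480 × 10^-3 mol
n(I2) = n(S2O3^2-)/2 = 2.740 × 10^-3 mol
From the 1:3 ratio, n(Cr2O7^2-) in the aliquot = 1/3 × 2.740 × 10^-3 = 9.134 × 10^-4 mol
[Cr2O7^2-] = 9.134 × 10^-4 / 0.01951 = 0.04682 mol/L

0.04682 mol/L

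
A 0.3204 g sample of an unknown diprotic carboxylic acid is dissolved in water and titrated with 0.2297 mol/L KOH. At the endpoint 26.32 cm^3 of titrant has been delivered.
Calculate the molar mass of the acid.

n(KOH) = 0.02632 L × 0.2297 mol/L = 6.046 × 10^-3 mol
From the 1:2 ratio, n(H2A) = 1/2 × 6.046 × 10^-3 = 3.023 × 10^-3 mol
M = m / n = 0.3204 g / 3.023 × 10^-3 mol = 106.0 g/mol

106.0 g/mol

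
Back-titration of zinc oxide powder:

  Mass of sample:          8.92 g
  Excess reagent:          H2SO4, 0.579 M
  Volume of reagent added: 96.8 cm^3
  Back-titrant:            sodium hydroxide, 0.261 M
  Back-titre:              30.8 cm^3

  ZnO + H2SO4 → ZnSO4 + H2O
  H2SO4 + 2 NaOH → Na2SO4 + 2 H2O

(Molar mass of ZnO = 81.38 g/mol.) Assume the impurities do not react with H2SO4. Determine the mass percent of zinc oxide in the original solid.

n(H2SO4) added = 0.0968 × 0.579 = 0.0560 mol
n(NaOH) used in back-titration = 0.0308 × 0.261 = 8.04 × 10^-3 mol
From the 1:2 ratio, n(H2SO4) left over = 1/2 × 8.04 × 10^-3 = 4.02 × 10^-3 mol
n(H2SO4) consumed by analyte = 0.0560 − 4.02 × 10^-3 = 0.0520 mol
n(ZnO) = 0.0520 mol (1:1 ratio)
mass of ZnO = 0.0520 × 81.38 = 4.23 g
% ZnO = 4.23 / 8.92 × 100 = 47.5 %

47.5 %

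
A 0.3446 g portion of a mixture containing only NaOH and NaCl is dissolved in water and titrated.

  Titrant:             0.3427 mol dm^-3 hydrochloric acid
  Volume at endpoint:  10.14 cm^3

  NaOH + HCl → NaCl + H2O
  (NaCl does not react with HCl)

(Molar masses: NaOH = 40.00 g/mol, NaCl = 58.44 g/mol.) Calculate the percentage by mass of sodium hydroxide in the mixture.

n(HCl) = 0.01014 × 0.3427 = 3.475 × 10^-3 mol
Let x = n(NaOH), y = n(NaCl).
Titrant: 1x = 3.475 × 10^-3;  mass: 40.00x + 58.44y = 0.3446
Solving, x = 3.475 × 10^-3 mol, y = 3.518 × 10^-3 mol
mass of NaOH = 3.475 × 10^-3 × 40.00 = 0.1390 g
% NaOH = 0.1390 / 0.3446 × 100 = 40.34 %

40.34 %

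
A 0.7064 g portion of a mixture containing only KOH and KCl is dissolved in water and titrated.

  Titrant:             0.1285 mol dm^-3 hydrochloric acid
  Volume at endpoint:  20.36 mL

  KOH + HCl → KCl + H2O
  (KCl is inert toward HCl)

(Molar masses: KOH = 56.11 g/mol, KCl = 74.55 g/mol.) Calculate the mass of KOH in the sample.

0.1468 g

n(HCl) = 0.02036 × 0.1285 = 2.616 × 10^-3 mol
Let x = n(KOH), y = n(KCl).
Titrant: 1x = 2.616 × 10^-3;  mass: 56.11x + 74.55y = 0.7064
Solving, x = 2.616 × 10^-3 mol, y = 7.506 × 10^-3 mol
mass of KOH = 2.616 × 10^-3 × 56.11 = 0.1468 g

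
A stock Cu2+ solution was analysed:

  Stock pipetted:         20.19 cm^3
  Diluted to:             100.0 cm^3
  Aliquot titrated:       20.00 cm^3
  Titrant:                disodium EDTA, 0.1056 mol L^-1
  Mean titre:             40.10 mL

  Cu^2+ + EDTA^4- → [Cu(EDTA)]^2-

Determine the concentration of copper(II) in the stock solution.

n(EDTA) = 0.04010 × 0.1056 = 4.235 × 10^-3 mol
n(Cu2+) in the aliquot = 4.235 × 10^-3 mol (1:1 ratio)
[Cu2+]_dilute = 4.235 × 10^-3 / 0.02000 = 0.2117 mol/L
Dilution factor = 100.0 / 20.19 = 4.953
[Cu2+]_stock = 0.2117 × 4.953 = 1.049 mol/L

1.049 mol/L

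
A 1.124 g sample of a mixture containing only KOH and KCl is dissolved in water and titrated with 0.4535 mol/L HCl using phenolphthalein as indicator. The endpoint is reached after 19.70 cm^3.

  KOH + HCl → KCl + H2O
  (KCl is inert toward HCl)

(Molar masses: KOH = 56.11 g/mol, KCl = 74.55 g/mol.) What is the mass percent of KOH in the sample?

44.60 %

n(HCl) = 0.01970 × 0.4535 = 8.934 × 10^-3 mol
Let x = n(KOH), y = n(KCl).
Titrant: 1x = 8.934 × 10^-3;  mass: 56.11x + 74.55y = 1.124
Solving, x = 8.934 × 10^-3 mol, y = 8.353 × 10^-3 mol
mass of KOH = 8.934 × 10^-3 × 56.11 = 0.5013 g
% KOH = 0.5013 / 1.124 × 100 = 44.60 %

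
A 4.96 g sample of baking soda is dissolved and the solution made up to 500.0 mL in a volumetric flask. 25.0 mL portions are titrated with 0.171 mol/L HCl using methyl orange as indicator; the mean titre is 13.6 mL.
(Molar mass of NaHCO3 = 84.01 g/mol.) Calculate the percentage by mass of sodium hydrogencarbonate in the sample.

78.8 %

NaHCO3 + HCl → NaCl + H2O + CO2
n(HCl) per titration = 0.0136 × 0.171 = 2.33 × 10^-3 mol
n(NaHCO3) in each aliquot = 2.33 × 10^-3 mol (1:1 ratio)
n(NaHCO3) in the whole flask = 2.33 × 10^-3 × 500.0/25.0 = 0.0465 mol
mass of NaHCO3 = 0.0465 × 84.01 = 3.91 g
% NaHCO3 = 3.91 / 4.96 × 100 = 78.8 %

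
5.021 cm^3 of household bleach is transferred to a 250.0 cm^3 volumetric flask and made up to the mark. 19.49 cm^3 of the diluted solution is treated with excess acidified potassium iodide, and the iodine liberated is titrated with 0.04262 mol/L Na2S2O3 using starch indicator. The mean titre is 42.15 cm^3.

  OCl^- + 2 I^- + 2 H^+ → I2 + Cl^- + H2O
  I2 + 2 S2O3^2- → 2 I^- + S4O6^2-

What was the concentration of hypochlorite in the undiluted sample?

2.295 mol/L

n(S2O3^2-) = 0.04215 × 0.04262 = 1.796 × 10^-3 mol
n(I2) = n(S2O3^2-)/2 = 8.982 × 10^-4 mol
n(OCl^-) in the aliquot = 8.982 × 10^-4 mol (1:1 ratio)
[OCl^-]_dilute = 8.982 × 10^-4 / 0.01949 = 0.04609 mol/L
[OCl^-]_original = 0.04609 × 250.0/5.021 = 2.295 mol/L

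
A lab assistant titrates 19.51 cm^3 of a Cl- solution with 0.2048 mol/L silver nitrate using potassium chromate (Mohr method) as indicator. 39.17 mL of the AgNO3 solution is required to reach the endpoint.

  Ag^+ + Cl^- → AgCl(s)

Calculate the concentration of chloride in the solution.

0.4112 mol/L

n(AgNO3) = 0.03917 L × 0.2048 mol/L = 8.022 × 10^-3 mol
n(Cl-) = 8.022 × 10^-3 mol (1:1 mole ratio)
[Cl-] = 8.022 × 10^-3 mol / 0.01951 L = 0.4112 mol/L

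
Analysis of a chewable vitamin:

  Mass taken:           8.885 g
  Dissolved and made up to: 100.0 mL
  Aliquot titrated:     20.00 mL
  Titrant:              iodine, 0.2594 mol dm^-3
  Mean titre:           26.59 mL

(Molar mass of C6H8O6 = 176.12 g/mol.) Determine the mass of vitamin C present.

6.074 g

C6H8O6 + I2 → C6H6O6 + 2 HI
n(I2) per titration = 0.02659 × 0.2594 = 6.897 × 10^-3 mol
n(C6H8O6) in each aliquot = 6.897 × 10^-3 mol (1:1 ratio)
n(C6H8O6) in the whole flask = 6.897 × 10^-3 × 100.0/20.00 = 0.03449 mol
mass of C6H8O6 = 0.03449 × 176.12 = 6.074 g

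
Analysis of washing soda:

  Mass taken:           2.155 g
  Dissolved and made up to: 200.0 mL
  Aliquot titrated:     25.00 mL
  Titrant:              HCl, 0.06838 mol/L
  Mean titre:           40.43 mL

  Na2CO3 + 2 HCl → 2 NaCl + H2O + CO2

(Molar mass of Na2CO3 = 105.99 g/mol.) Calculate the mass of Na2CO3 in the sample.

1.172 g

n(HCl) per titration = 0.04043 × 0.06838 = 2.765 × 10^-3 mol
From the 1:2 ratio, n(Na2CO3) in each aliquot = 1/2 × 2.765 × 10^-3 = 1.382 × 10^-3 mol
n(Na2CO3) in the whole flask = 1.382 × 10^-3 × 200.0/25.00 = 0.01106 mol
mass of Na2CO3 = 0.01106 × 105.99 = 1.172 g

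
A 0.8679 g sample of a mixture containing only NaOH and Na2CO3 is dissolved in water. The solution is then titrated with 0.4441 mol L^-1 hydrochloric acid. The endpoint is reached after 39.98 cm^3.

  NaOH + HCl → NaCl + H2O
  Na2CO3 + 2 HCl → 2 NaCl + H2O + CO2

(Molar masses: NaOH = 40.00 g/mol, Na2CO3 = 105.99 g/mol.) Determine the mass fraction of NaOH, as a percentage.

25.90 %

n(HCl) = 0.03998 × 0.4441 = 0.01776 mol
Let x = n(NaOH), y = n(Na2CO3).
Titrant: 1x + 2y = 0.01776;  mass: 40.00x + 105.99y = 0.8679
Solving, x = 5.620 × 10^-3 mol, y = 6.068 × 10^-3 mol
mass of NaOH = 5.620 × 10^-3 × 40.00 = 0.2248 g
% NaOH = 0.2248 / 0.8679 × 100 = 25.90 %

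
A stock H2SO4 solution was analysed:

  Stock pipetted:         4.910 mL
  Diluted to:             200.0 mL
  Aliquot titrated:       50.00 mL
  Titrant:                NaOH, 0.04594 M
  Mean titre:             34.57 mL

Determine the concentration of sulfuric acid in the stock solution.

H2SO4 + 2 NaOH → Na2SO4 + 2 H2O
n(NaOH) = 0.03457 × 0.04594 = 1.588 × 10^-3 mol
From the 1:2 ratio, n(H2SO4) in the aliquot = 1/2 × 1.588 × 10^-3 = 7.941 × 10^-4 mol
[H2SO4]_dilute = 7.941 × 10^-4 / 0.05000 = 0.01588 mol/L
Dilution factor = 200.0 / 4.910 = 40.73
[H2SO4]_stock = 0.01588 × 40.73 = 0.6469 mol/L

0.6469 M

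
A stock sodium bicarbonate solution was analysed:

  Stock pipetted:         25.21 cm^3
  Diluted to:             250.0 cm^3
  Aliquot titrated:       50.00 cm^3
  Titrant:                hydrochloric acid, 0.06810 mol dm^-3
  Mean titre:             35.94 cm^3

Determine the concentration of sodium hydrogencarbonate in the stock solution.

NaHCO3 + HCl → NaCl + H2O + CO2
n(HCl) = 0.03594 × 0.06810 = 2.448 × 10^-3 mol
n(NaHCO3) in the aliquot = 2.448 × 10^-3 mol (1:1 ratio)
[NaHCO3]_dilute = 2.448 × 10^-3 / 0.05000 = 0.04895 mol/L
Dilution factor = 250.0 / 25.21 = 9.917
[NaHCO3]_stock = 0.04895 × 9.917 = 0.4854 mol/L

0.4854 mol/L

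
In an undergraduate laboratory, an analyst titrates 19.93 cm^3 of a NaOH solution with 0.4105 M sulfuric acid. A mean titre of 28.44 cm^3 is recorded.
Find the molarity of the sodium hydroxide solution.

2 NaOH + H2SO4 → Na2SO4 + 2 H2O
n(H2SO4) = 0.02844 L × 0.4105 mol/L = 0.01167 mol
From the 2:1 mole ratio, n(NaOH) = 2/1 × 0.01167 = 0.02335 mol
[NaOH] = 0.02335 mol / 0.01993 L = 1.172 mol/L

1.172 M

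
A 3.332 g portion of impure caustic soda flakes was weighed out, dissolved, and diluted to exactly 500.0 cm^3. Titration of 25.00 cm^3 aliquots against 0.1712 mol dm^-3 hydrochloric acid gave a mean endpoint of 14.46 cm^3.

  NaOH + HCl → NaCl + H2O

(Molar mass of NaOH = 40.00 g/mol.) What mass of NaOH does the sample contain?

n(HCl) per titration = 0.01446 × 0.1712 = 2.476 × 10^-3 mol
n(NaOH) in each aliquot = 2.476 × 10^-3 mol (1:1 ratio)
n(NaOH) in the whole flask = 2.476 × 10^-3 × 500.0/25.00 = 0.04951 mol
mass of NaOH = 0.04951 × 40.00 = 1.980 g

1.980 g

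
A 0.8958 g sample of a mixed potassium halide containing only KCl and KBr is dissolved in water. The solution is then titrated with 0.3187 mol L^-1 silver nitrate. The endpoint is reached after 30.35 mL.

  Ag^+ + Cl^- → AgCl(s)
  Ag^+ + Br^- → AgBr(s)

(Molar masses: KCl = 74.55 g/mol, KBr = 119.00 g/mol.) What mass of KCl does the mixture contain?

0.4281 g

n(AgNO3) = 0.03035 × 0.3187 = 9.673 × 10^-3 mol
Let x = n(KCl), y = n(KBr).
Titrant: 1x + 1y = 9.673 × 10^-3;  mass: 74.55x + 119.00y = 0.8958
Solving, x = 5.742 × 10^-3 mol, y = 3.931 × 10^-3 mol
mass of KCl = 5.742 × 10^-3 × 74.55 = 0.4281 g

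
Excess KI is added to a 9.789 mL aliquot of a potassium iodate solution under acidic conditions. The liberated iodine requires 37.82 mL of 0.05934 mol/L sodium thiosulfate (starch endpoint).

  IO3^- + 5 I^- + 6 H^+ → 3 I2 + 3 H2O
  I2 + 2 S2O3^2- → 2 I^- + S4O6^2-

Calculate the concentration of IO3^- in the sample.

0.03821 mol/L

n(S2O3^2-) = 0.03782 × 0.05934 = 2.244 × 10^-3 mol
n(I2) = n(S2O3^2-)/2 = 1.122 × 10^-3 mol
From the 1:3 ratio, n(IO3^-) in the aliquot = 1/3 × 1.122 × 10^-3 = 3.740 × 10^-4 mol
[IO3^-] = 3.740 × 10^-4 / 0.009789 = 0.03821 mol/L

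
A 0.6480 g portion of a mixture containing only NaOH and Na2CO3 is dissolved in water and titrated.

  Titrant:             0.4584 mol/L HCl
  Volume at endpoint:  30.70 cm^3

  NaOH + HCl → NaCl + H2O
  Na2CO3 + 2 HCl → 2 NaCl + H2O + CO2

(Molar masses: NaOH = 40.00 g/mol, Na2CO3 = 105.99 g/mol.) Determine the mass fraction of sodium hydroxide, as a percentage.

46.45 %

n(HCl) = 0.03070 × 0.4584 = 0.01407 mol
Let x = n(NaOH), y = n(Na2CO3).
Titrant: 1x + 2y = 0.01407;  mass: 40.00x + 105.99y = 0.6480
Solving, x = 7.525 × 10^-3 mol, y = 3.274 × 10^-3 mol
mass of NaOH = 7.525 × 10^-3 × 40.00 = 0.3010 g
% NaOH = 0.3010 / 0.6480 × 100 = 46.45 %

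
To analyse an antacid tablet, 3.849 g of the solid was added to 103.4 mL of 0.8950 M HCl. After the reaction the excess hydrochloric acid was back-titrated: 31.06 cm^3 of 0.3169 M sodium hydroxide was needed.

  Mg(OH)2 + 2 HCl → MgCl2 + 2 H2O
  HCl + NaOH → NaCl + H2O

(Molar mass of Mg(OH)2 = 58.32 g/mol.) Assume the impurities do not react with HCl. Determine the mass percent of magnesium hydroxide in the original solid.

n(HCl) added = 0.1034 × 0.8950 = 0.09254 mol
n(NaOH) used in back-titration = 0.03106 × 0.3169 = 9.843 × 10^-3 mol
n(HCl) left over = 9.843 × 10^-3 mol (1:1 ratio)
n(HCl) consumed by analyte = 0.09254 − 9.843 × 10^-3 = 0.08270 mol
From the 1:2 ratio, n(Mg(OH)2) = 1/2 × 0.08270 = 0.04135 mol
mass of Mg(OH)2 = 0.04135 × 58.32 = 2.412 g
% Mg(OH)2 = 2.412 / 3.849 × 100 = 62.65 %

62.65 %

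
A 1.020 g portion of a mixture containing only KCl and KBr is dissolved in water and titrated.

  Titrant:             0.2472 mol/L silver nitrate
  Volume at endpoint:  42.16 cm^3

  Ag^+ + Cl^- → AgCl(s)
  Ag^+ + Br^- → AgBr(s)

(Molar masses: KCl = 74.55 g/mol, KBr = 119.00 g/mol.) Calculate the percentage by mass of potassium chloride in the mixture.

36.21 %

n(AgNO3) = 0.04216 × 0.2472 = 0.01042 mol
Let x = n(KCl), y = n(KBr).
Titrant: 1x + 1y = 0.01042;  mass: 74.55x + 119.00y = 1.020
Solving, x = 4.954 × 10^-3 mol, y = 5.468 × 10^-3 mol
mass of KCl = 4.954 × 10^-3 × 74.55 = 0.3693 g
% KCl = 0.3693 / 1.020 × 100 = 36.21 %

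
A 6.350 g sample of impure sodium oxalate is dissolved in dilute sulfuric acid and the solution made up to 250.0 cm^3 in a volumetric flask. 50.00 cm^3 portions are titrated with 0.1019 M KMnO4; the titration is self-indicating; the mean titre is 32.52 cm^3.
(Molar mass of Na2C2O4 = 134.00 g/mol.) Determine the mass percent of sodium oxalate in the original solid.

2 MnO4^- + 5 C2O4^2- + 16 H^+ → 2 Mn^2+ + 10 CO2 + 8 H2O
n(KMnO4) per titration = 0.03252 × 0.1019 = 3.314 × 10^-3 mol
From the 5:2 ratio, n(Na2C2O4) in each aliquot = 5/2 × 3.314 × 10^-3 = 8.284 × 10^-3 mol
n(Na2C2O4) in the whole flask = 8.284 × 10^-3 × 250.0/50.00 = 0.04142 mol
mass of Na2C2O4 = 0.04142 × 134.00 = 5.551 g
% Na2C2O4 = 5.551 / 6.350 × 100 = 87.41 %

87.41 %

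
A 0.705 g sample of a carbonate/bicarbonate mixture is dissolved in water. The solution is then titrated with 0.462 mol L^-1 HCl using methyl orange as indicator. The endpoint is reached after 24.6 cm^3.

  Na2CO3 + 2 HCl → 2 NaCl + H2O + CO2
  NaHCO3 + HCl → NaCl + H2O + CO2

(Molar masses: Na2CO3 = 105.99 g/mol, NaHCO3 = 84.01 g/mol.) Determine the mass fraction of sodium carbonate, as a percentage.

n(HCl) = 0.0246 × 0.462 = 0.0114 mol
Let x = n(Na2CO3), y = n(NaHCO3).
Titrant: 2x + 1y = 0.0114;  mass: 105.99x + 84.01y = 0.705
Solving, x = 4.03 × 10^-3 mol, y = 3.31 × 10^-3 mol
mass of Na2CO3 = 4.03 × 10^-3 × 105.99 = 0.427 g
% Na2CO3 = 0.427 / 0.705 × 100 = 60.5 %

60.5 %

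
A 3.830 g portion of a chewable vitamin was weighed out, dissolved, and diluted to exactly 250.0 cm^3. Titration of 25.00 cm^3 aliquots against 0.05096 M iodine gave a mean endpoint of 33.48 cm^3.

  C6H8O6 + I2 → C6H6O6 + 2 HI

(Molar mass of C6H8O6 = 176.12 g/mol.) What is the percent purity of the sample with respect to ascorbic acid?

78.46 %

n(I2) per titration = 0.03348 × 0.05096 = 1.706 × 10^-3 mol
n(C6H8O6) in each aliquot = 1.706 × 10^-3 mol (1:1 ratio)
n(C6H8O6) in the whole flask = 1.706 × 10^-3 × 250.0/25.00 = 0.01706 mol
mass of C6H8O6 = 0.01706 × 176.12 = 3.005 g
% C6H8O6 = 3.005 / 3.830 × 100 = 78.46 %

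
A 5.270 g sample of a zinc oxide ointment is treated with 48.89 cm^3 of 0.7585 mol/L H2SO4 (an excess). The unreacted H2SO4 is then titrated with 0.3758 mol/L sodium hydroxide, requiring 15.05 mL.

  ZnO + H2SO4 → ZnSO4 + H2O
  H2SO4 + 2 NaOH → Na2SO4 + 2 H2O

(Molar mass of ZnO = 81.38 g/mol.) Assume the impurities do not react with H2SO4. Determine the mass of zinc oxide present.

n(H2SO4) added = 0.04889 × 0.7585 = 0.03708 mol
n(NaOH) used in back-titration = 0.01505 × 0.3758 = 5.656 × 10^-3 mol
From the 1:2 ratio, n(H2SO4) left over = 1/2 × 5.656 × 10^-3 = 2.828 × 10^-3 mol
n(H2SO4) consumed by analyte = 0.03708 − 2.828 × 10^-3 = 0.03426 mol
n(ZnO) = 0.03426 mol (1:1 ratio)
mass of ZnO = 0.03426 × 81.38 = 2.788 g

2.788 g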